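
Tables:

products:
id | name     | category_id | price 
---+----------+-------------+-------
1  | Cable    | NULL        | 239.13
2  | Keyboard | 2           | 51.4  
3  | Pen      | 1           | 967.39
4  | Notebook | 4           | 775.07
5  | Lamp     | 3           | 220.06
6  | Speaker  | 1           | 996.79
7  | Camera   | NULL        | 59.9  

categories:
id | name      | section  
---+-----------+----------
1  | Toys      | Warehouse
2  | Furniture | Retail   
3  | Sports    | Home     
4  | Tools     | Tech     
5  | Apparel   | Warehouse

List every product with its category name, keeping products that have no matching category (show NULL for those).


LEFT JOIN keeps every row from products (the left table); where category_id has no match in categories, the category columns become NULL. Walk through each product:
  - product 1 (Cable): category_id=NULL, no match -> kept with NULL
  - product 2 (Keyboard): category_id=2 -> matches Furniture
  - product 3 (Pen): category_id=1 -> matches Toys
  - product 4 (Notebook): category_id=4 -> matches Tools
  - product 5 (Lamp): category_id=3 -> matches Sports
  - product 6 (Speaker): category_id=1 -> matches Toys
  - product 7 (Camera): category_id=NULL, no match -> kept with NULL
All 7 rows appear; 2 have NULL category.

SQL:
SELECT a.name, b.name AS category
FROM products a
LEFT JOIN categories b ON a.category_id = b.id

Result:
name     | category 
---------+----------
Cable    | NULL     
Keyboard | Furniture
Pen      | Toys     
Notebook | Tools    
Lamp     | Sports   
Speaker  | Toys     
Camera   | NULL     


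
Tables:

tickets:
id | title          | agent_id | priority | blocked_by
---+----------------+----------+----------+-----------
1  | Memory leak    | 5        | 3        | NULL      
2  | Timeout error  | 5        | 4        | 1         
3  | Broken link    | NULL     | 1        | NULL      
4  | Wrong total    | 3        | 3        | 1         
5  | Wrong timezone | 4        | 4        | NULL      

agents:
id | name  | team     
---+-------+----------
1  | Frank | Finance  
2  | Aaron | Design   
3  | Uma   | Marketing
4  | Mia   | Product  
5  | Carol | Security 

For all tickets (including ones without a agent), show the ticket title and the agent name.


LEFT JOIN keeps every row from tickets (the left table); where agent_id has no match in agents, the agent columns become NULL. Walk through each ticket:
  - ticket 1 (Memory leak): agent_id=5 -> matches Carol
  - ticket 2 (Timeout error): agent_id=5 -> matches Carol
  - ticket 3 (Broken link): agent_id=NULL, no match -> kept with NULL
  - ticket 4 (Wrong total): agent_id=3 -> matches Uma
  - ticket 5 (Wrong timezone): agent_id=4 -> matches Mia
All 5 rows appear; 1 has NULL agent.

SQL:
SELECT a.title, b.name AS agent
FROM tickets a
LEFT JOIN agents b ON a.agent_id = b.id

Result:
title          | agent
---------------+------
Memory leak    | Carol
Timeout error  | Carol
Broken link    | NULL 
Wrong total    | Uma  
Wrong timezone | Mia  


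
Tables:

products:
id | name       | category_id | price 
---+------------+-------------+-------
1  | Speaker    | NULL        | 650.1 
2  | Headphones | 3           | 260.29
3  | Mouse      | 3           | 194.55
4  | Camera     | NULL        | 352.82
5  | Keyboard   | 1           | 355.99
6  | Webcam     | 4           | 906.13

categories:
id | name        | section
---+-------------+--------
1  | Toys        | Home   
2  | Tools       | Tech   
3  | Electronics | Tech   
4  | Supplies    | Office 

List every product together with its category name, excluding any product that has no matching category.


INNER JOIN keeps only products rows whose category_id matches an id in categories. Walk through each product:
  - product 1 (Speaker): category_id=NULL, no match -> dropped
  - product 2 (Headphones): category_id=3 -> matches Electronics
  - product 3 (Mouse): category_id=3 -> matches Electronics
  - product 4 (Camera): category_id=NULL, no match -> dropped
  - product 5 (Keyboard): category_id=1 -> matches Toys
  - product 6 (Webcam): category_id=4 -> matches Supplies
So 2 of 6 rows are dropped.

SQL:
SELECT a.name, b.name AS category
FROM products a
INNER JOIN categories b ON a.category_id = b.id

Result:
name       | category   
-----------+------------
Headphones | Electronics
Mouse      | Electronics
Keyboard   | Toys       
Webcam     | Supplies   


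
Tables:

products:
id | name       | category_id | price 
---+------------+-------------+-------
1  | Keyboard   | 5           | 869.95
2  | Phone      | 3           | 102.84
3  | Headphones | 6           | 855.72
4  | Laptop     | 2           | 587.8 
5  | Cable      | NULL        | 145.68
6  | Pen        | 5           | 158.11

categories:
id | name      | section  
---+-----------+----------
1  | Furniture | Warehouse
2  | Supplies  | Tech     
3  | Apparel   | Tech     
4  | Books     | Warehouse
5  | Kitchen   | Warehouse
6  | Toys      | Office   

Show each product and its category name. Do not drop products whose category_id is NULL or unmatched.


LEFT JOIN keeps every row from products (the left table); where category_id has no match in categories, the category columns become NULL. Walk through each product:
  - product 1 (Keyboard): category_id=5 -> matches Kitchen
  - product 2 (Phone): category_id=3 -> matches Apparel
  - product 3 (Headphones): category_id=6 -> matches Toys
  - product 4 (Laptop): category_id=2 -> matches Supplies
  - product 5 (Cable): category_id=NULL, no match -> kept with NULL
  - product 6 (Pen): category_id=5 -> matches Kitchen
All 6 rows appear; 1 has NULL category.

SQL:
SELECT a.name, b.name AS category
FROM products a
LEFT JOIN categories b ON a.category_id = b.id

Result:
name       | category
-----------+---------
Keyboard   | Kitchen 
Phone      | Apparel 
Headphones | Toys    
Laptop     | Supplies
Cable      | NULL    
Pen        | Kitchen 


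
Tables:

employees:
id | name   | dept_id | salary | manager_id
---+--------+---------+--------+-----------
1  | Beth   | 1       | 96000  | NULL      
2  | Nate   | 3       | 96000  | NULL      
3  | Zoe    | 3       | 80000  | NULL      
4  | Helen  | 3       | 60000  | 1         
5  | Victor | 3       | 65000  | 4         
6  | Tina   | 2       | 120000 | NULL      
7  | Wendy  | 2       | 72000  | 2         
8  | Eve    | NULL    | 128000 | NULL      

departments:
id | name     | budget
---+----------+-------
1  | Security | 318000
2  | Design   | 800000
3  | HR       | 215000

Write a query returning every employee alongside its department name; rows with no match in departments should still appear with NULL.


LEFT JOIN keeps every row from employees (the left table); where dept_id has no match in departments, the department columns become NULL. Walk through each employee:
  - employee 1 (Beth): dept_id=1 -> matches Security
  - employee 2 (Nate): dept_id=3 -> matches HR
  - employee 3 (Zoe): dept_id=3 -> matches HR
  - employee 4 (Helen): dept_id=3 -> matches HR
  - employee 5 (Victor): dept_id=3 -> matches HR
  - employee 6 (Tina): dept_id=2 -> matches Design
  - employee 7 (Wendy): dept_id=2 -> matches Design
  - employee 8 (Eve): dept_id=NULL, no match -> kept with NULL
All 8 rows appear; 1 has NULL department.

SQL:
SELECT a.name, b.name AS department
FROM employees a
LEFT JOIN departments b ON a.dept_id = b.id

Result:
name   | department
-------+-----------
Beth   | Security  
Nate   | HR        
Zoe    | HR        
Helen  | HR        
Victor | HR        
Tina   | Design    
Wendy  | Design    
Eve    | NULL      


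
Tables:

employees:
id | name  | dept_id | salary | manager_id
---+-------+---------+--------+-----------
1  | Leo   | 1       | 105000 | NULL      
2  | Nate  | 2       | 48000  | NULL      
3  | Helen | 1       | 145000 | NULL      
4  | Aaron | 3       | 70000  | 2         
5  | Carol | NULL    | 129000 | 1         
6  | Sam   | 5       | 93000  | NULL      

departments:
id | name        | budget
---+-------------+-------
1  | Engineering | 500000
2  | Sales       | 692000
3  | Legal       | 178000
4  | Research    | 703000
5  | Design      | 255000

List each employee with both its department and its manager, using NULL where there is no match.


Two LEFT JOINs from the same base table employees: one to departments via dept_id, one to employees itself via manager_id. Both are LEFT so every employee is preserved.
Match against departments:
  - employee 1 (Leo): dept_id=1 -> matches Engineering
  - employee 2 (Nate): dept_id=2 -> matches Sales
  - employee 3 (Helen): dept_id=1 -> matches Engineering
  - employee 4 (Aaron): dept_id=3 -> matches Legal
  - employee 5 (Carol): dept_id=NULL, no match -> kept with NULL
  - employee 6 (Sam): dept_id=5 -> matches Design
Match against employees (self):
  - employee 1 (Leo): manager_id=NULL -> NULL
  - employee 2 (Nate): manager_id=NULL -> NULL
  - employee 3 (Helen): manager_id=NULL -> NULL
  - employee 4 (Aaron): manager_id=2 -> Nate
  - employee 5 (Carol): manager_id=1 -> Leo
  - employee 6 (Sam): manager_id=NULL -> NULL

SQL:
SELECT a.name, b.name AS department, c.name AS manager
FROM employees a
LEFT JOIN departments b ON a.dept_id = b.id
LEFT JOIN employees c ON a.manager_id = c.id

Result:
name  | department  | manager
------+-------------+--------
Leo   | Engineering | NULL   
Nate  | Sales       | NULL   
Helen | Engineering | NULL   
Aaron | Legal       | Nate   
Carol | NULL        | Leo    
Sam   | Design      | NULL   


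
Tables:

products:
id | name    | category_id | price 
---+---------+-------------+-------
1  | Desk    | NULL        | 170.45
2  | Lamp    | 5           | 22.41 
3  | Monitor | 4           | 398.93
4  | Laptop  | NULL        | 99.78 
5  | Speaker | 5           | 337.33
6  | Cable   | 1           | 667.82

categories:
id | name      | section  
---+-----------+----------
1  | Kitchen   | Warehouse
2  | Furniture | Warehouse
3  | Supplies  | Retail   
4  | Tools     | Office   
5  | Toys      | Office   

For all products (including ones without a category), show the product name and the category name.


LEFT JOIN keeps every row from products (the left table); where category_id has no match in categories, the category columns become NULL. Walk through each product:
  - product 1 (Desk): category_id=NULL, no match -> kept with NULL
  - product 2 (Lamp): category_id=5 -> matches Toys
  - product 3 (Monitor): category_id=4 -> matches Tools
  - product 4 (Laptop): category_id=NULL, no match -> kept with NULL
  - product 5 (Speaker): category_id=5 -> matches Toys
  - product 6 (Cable): category_id=1 -> matches Kitchen
All 6 rows appear; 2 have NULL category.

SQL:
SELECT a.name, b.name AS category
FROM products a
LEFT JOIN categories b ON a.category_id = b.id

Result:
name    | category
--------+---------
Desk    | NULL    
Lamp    | Toys    
Monitor | Tools   
Laptop  | NULL    
Speaker | Toys    
Cable   | Kitchen 


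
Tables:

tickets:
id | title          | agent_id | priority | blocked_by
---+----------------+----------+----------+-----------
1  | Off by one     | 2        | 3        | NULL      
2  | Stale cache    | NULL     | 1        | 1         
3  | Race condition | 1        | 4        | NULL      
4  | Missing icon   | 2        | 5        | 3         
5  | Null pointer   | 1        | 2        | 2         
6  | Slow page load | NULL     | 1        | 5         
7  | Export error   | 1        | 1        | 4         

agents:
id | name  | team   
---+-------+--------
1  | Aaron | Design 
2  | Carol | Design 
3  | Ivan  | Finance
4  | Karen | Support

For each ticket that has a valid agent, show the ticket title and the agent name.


INNER JOIN keeps only tickets rows whose agent_id matches an id in agents. Walk through each ticket:
  - ticket 1 (Off by one): agent_id=2 -> matches Carol
  - ticket 2 (Stale cache): agent_id=NULL, no match -> dropped
  - ticket 3 (Race condition): agent_id=1 -> matches Aaron
  - ticket 4 (Missing icon): agent_id=2 -> matches Carol
  - ticket 5 (Null pointer): agent_id=1 -> matches Aaron
  - ticket 6 (Slow page load): agent_id=NULL, no match -> dropped
  - ticket 7 (Export error): agent_id=1 -> matches Aaron
So 2 of 7 rows are dropped.

SQL:
SELECT a.title, b.name AS agent
FROM tickets a
INNER JOIN agents b ON a.agent_id = b.id

Result:
title          | agent
---------------+------
Off by one     | Carol
Race condition | Aaron
Missing icon   | Carol
Null pointer   | Aaron
Export error   | Aaron


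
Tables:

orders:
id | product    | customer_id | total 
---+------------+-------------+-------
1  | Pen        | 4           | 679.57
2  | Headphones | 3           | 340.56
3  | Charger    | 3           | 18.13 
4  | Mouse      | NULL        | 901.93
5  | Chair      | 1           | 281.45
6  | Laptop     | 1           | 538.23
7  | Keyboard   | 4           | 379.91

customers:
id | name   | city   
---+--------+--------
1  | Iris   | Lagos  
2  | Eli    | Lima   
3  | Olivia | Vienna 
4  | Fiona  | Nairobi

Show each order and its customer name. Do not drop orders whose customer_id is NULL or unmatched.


LEFT JOIN keeps every row from orders (the left table); where customer_id has no match in customers, the customer columns become NULL. Walk through each order:
  - order 1 (Pen): customer_id=4 -> matches Fiona
  - order 2 (Headphones): customer_id=3 -> matches Olivia
  - order 3 (Charger): customer_id=3 -> matches Olivia
  - order 4 (Mouse): customer_id=NULL, no match -> kept with NULL
  - order 5 (Chair): customer_id=1 -> matches Iris
  - order 6 (Laptop): customer_id=1 -> matches Iris
  - order 7 (Keyboard): customer_id=4 -> matches Fiona
All 7 rows appear; 1 has NULL customer.

SQL:
SELECT a.product, b.name AS customer
FROM orders a
LEFT JOIN customers b ON a.customer_id = b.id

Result:
product    | customer
-----------+---------
Pen        | Fiona   
Headphones | Olivia  
Charger    | Olivia  
Mouse      | NULL    
Chair      | Iris    
Laptop     | Iris    
Keyboard   | Fiona   


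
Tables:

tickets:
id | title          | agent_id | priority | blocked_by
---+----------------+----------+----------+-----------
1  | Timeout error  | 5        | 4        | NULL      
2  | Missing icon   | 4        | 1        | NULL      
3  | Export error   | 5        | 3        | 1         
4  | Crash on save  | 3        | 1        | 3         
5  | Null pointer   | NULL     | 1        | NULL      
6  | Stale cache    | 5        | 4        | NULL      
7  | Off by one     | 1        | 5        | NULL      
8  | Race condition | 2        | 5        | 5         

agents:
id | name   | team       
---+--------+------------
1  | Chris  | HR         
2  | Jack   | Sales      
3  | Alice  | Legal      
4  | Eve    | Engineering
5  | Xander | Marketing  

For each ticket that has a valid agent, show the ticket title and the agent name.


INNER JOIN keeps only tickets rows whose agent_id matches an id in agents. Walk through each ticket:
  - ticket 1 (Timeout error): agent_id=5 -> matches Xander
  - ticket 2 (Missing icon): agent_id=4 -> matches Eve
  - ticket 3 (Export error): agent_id=5 -> matches Xander
  - ticket 4 (Crash on save): agent_id=3 -> matches Alice
  - ticket 5 (Null pointer): agent_id=NULL, no match -> dropped
  - ticket 6 (Stale cache): agent_id=5 -> matches Xander
  - ticket 7 (Off by one): agent_id=1 -> matches Chris
  - ticket 8 (Race condition): agent_id=2 -> matches Jack
So 1 of 8 rows is dropped.

SQL:
SELECT a.title, b.name AS agent
FROM tickets a
INNER JOIN agents b ON a.agent_id = b.id

Result:
title          | agent 
---------------+-------
Timeout error  | Xander
Missing icon   | Eve   
Export error   | Xander
Crash on save  | Alice 
Stale cache    | Xander
Off by one     | Chris 
Race condition | Jack  


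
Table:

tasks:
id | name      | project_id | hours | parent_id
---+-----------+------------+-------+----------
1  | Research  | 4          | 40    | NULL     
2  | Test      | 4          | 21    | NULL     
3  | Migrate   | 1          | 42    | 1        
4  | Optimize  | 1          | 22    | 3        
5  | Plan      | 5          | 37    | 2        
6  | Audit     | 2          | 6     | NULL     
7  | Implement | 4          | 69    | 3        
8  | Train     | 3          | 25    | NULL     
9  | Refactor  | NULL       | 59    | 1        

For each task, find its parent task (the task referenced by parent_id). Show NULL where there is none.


This is a self-join: tasks is joined to a second copy of itself, matching each row's parent_id to another row's id. Use LEFT JOIN so rows with parent_id=NULL are kept.
  - task 1 (Research): parent_id=NULL -> NULL
  - task 2 (Test): parent_id=NULL -> NULL
  - task 3 (Migrate): parent_id=1 -> Research
  - task 4 (Optimize): parent_id=3 -> Migrate
  - task 5 (Plan): parent_id=2 -> Test
  - task 6 (Audit): parent_id=NULL -> NULL
  - task 7 (Implement): parent_id=3 -> Migrate
  - task 8 (Train): parent_id=NULL -> NULL
  - task 9 (Refactor): parent_id=1 -> Research

SQL:
SELECT a.name AS item, b.name AS parent
FROM tasks a
LEFT JOIN tasks b ON a.parent_id = b.id

Result:
item      | parent  
----------+---------
Research  | NULL    
Test      | NULL    
Migrate   | Research
Optimize  | Migrate 
Plan      | Test    
Audit     | NULL    
Implement | Migrate 
Train     | NULL    
Refactor  | Research


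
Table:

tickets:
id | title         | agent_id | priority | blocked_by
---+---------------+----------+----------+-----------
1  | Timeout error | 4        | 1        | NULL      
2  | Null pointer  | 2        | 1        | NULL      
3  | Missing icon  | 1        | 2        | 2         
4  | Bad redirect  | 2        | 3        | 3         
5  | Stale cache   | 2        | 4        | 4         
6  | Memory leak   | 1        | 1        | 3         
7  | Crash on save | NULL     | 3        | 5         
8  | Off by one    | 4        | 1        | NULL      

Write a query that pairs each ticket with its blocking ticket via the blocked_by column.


This is a self-join: tickets is joined to a second copy of itself, matching each row's blocked_by to another row's id. Use LEFT JOIN so rows with blocked_by=NULL are kept.
  - ticket 1 (Timeout error): blocked_by=NULL -> NULL
  - ticket 2 (Null pointer): blocked_by=NULL -> NULL
  - ticket 3 (Missing icon): blocked_by=2 -> Null pointer
  - ticket 4 (Bad redirect): blocked_by=3 -> Missing icon
  - ticket 5 (Stale cache): blocked_by=4 -> Bad redirect
  - ticket 6 (Memory leak): blocked_by=3 -> Missing icon
  - ticket 7 (Crash on save): blocked_by=5 -> Stale cache
  - ticket 8 (Off by one): blocked_by=NULL -> NULL

SQL:
SELECT a.title AS item, b.title AS blocked_by
FROM tickets a
LEFT JOIN tickets b ON a.blocked_by = b.id

Result:
item          | blocked_by  
--------------+-------------
Timeout error | NULL        
Null pointer  | NULL        
Missing icon  | Null pointer
Bad redirect  | Missing icon
Stale cache   | Bad redirect
Memory leak   | Missing icon
Crash on save | Stale cache 
Off by one    | NULL        


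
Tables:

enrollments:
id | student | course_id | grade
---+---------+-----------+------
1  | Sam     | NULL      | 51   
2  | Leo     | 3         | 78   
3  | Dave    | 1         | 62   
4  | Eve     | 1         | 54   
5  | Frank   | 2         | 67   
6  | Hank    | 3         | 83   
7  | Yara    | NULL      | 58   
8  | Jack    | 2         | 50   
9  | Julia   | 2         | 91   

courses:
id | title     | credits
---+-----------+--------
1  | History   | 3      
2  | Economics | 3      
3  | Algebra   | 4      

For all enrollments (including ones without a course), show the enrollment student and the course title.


LEFT JOIN keeps every row from enrollments (the left table); where course_id has no match in courses, the course columns become NULL. Walk through each enrollment:
  - enrollment 1 (Sam): course_id=NULL, no match -> kept with NULL
  - enrollment 2 (Leo): course_id=3 -> matches Algebra
  - enrollment 3 (Dave): course_id=1 -> matches History
  - enrollment 4 (Eve): course_id=1 -> matches History
  - enrollment 5 (Frank): course_id=2 -> matches Economics
  - enrollment 6 (Hank): course_id=3 -> matches Algebra
  - enrollment 7 (Yara): course_id=NULL, no match -> kept with NULL
  - enrollment 8 (Jack): course_id=2 -> matches Economics
  - enrollment 9 (Julia): course_id=2 -> matches Economics
All 9 rows appear; 2 have NULL course.

SQL:
SELECT a.student, b.title AS course
FROM enrollments a
LEFT JOIN courses b ON a.course_id = b.id

Result:
student | course   
--------+----------
Sam     | NULL     
Leo     | Algebra  
Dave    | History  
Eve     | History  
Frank   | Economics
Hank    | Algebra  
Yara    | NULL     
Jack    | Economics
Julia   | Economics


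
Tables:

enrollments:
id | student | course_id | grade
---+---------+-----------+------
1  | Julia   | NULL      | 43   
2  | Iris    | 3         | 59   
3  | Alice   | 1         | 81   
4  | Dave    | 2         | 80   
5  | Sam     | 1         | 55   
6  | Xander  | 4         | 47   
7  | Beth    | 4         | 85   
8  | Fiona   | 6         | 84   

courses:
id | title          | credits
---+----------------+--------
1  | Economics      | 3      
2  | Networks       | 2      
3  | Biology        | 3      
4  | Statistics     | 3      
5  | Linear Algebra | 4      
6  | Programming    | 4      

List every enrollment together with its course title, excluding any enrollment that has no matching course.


INNER JOIN keeps only enrollments rows whose course_id matches an id in courses. Walk through each enrollment:
  - enrollment 1 (Julia): course_id=NULL, no match -> dropped
  - enrollment 2 (Iris): course_id=3 -> matches Biology
  - enrollment 3 (Alice): course_id=1 -> matches Economics
  - enrollment 4 (Dave): course_id=2 -> matches Networks
  - enrollment 5 (Sam): course_id=1 -> matches Economics
  - enrollment 6 (Xander): course_id=4 -> matches Statistics
  - enrollment 7 (Beth): course_id=4 -> matches Statistics
  - enrollment 8 (Fiona): course_id=6 -> matches Programming
So 1 of 8 rows is dropped.

SQL:
SELECT a.student, b.title AS course
FROM enrollments a
INNER JOIN courses b ON a.course_id = b.id

Result:
student | course     
--------+------------
Iris    | Biology    
Alice   | Economics  
Dave    | Networks   
Sam     | Economics  
Xander  | Statistics 
Beth    | Statistics 
Fiona   | Programming


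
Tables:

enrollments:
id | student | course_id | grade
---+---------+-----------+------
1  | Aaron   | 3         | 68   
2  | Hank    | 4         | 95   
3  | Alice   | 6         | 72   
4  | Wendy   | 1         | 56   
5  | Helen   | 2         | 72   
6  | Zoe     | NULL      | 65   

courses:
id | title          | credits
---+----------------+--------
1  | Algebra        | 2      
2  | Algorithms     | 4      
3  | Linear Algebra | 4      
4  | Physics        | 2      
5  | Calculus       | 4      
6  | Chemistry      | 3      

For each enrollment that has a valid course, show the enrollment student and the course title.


INNER JOIN keeps only enrollments rows whose course_id matches an id in courses. Walk through each enrollment:
  - enrollment 1 (Aaron): course_id=3 -> matches Linear Algebra
  - enrollment 2 (Hank): course_id=4 -> matches Physics
  - enrollment 3 (Alice): course_id=6 -> matches Chemistry
  - enrollment 4 (Wendy): course_id=1 -> matches Algebra
  - enrollment 5 (Helen): course_id=2 -> matches Algorithms
  - enrollment 6 (Zoe): course_id=NULL, no match -> dropped
So 1 of 6 rows is dropped.

SQL:
SELECT a.student, b.title AS course
FROM enrollments a
INNER JOIN courses b ON a.course_id = b.id

Result:
student | course        
--------+---------------
Aaron   | Linear Algebra
Hank    | Physics       
Alice   | Chemistry     
Wendy   | Algebra       
Helen   | Algorithms    


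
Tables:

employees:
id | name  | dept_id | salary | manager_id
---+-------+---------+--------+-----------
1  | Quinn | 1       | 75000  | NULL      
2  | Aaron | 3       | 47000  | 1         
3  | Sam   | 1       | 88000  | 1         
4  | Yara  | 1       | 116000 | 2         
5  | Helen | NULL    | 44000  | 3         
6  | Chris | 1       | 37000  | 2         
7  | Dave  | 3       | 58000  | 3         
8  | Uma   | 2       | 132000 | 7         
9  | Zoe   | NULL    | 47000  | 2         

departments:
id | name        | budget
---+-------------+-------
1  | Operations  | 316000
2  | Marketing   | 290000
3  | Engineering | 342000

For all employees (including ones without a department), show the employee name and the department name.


LEFT JOIN keeps every row from employees (the left table); where dept_id has no match in departments, the department columns become NULL. Walk through each employee:
  - employee 1 (Quinn): dept_id=1 -> matches Operations
  - employee 2 (Aaron): dept_id=3 -> matches Engineering
  - employee 3 (Sam): dept_id=1 -> matches Operations
  - employee 4 (Yara): dept_id=1 -> matches Operations
  - employee 5 (Helen): dept_id=NULL, no match -> kept with NULL
  - employee 6 (Chris): dept_id=1 -> matches Operations
  - employee 7 (Dave): dept_id=3 -> matches Engineering
  - employee 8 (Uma): dept_id=2 -> matches Marketing
  - employee 9 (Zoe): dept_id=NULL, no match -> kept with NULL
All 9 rows appear; 2 have NULL department.

SQL:
SELECT a.name, b.name AS department
FROM employees a
LEFT JOIN departments b ON a.dept_id = b.id

Result:
name  | department 
------+------------
Quinn | Operations 
Aaron | Engineering
Sam   | Operations 
Yara  | Operations 
Helen | NULL       
Chris | Operations 
Dave  | Engineering
Uma   | Marketing  
Zoe   | NULL       


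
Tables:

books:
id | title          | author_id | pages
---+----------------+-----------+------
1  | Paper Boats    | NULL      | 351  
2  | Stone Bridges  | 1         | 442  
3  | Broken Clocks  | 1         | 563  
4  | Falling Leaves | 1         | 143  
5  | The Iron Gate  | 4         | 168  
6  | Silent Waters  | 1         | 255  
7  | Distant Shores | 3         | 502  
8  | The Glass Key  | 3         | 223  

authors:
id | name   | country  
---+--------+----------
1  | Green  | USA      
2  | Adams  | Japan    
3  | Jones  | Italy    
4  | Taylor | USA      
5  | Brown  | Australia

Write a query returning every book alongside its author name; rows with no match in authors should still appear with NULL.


LEFT JOIN keeps every row from books (the left table); where author_id has no match in authors, the author columns become NULL. Walk through each book:
  - book 1 (Paper Boats): author_id=NULL, no match -> kept with NULL
  - book 2 (Stone Bridges): author_id=1 -> matches Green
  - book 3 (Broken Clocks): author_id=1 -> matches Green
  - book 4 (Falling Leaves): author_id=1 -> matches Green
  - book 5 (The Iron Gate): author_id=4 -> matches Taylor
  - book 6 (Silent Waters): author_id=1 -> matches Green
  - book 7 (Distant Shores): author_id=3 -> matches Jones
  - book 8 (The Glass Key): author_id=3 -> matches Jones
All 8 rows appear; 1 has NULL author.

SQL:
SELECT a.title, b.name AS author
FROM books a
LEFT JOIN authors b ON a.author_id = b.id

Result:
title          | author
---------------+-------
Paper Boats    | NULL  
Stone Bridges  | Green 
Broken Clocks  | Green 
Falling Leaves | Green 
The Iron Gate  | Taylor
Silent Waters  | Green 
Distant Shores | Jones 
The Glass Key  | Jones 


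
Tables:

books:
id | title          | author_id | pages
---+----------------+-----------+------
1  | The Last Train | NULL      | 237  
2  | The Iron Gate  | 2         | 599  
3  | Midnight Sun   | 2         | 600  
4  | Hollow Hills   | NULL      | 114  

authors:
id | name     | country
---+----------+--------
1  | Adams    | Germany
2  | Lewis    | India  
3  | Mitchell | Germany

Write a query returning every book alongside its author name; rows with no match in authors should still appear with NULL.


LEFT JOIN keeps every row from books (the left table); where author_id has no match in authors, the author columns become NULL. Walk through each book:
  - book 1 (The Last Train): author_id=NULL, no match -> kept with NULL
  - book 2 (The Iron Gate): author_id=2 -> matches Lewis
  - book 3 (Midnight Sun): author_id=2 -> matches Lewis
  - book 4 (Hollow Hills): author_id=NULL, no match -> kept with NULL
All 4 rows appear; 2 have NULL author.

SQL:
SELECT a.title, b.name AS author
FROM books a
LEFT JOIN authors b ON a.author_id = b.id

Result:
title          | author
---------------+-------
The Last Train | NULL  
The Iron Gate  | Lewis 
Midnight Sun   | Lewis 
Hollow Hills   | NULL  


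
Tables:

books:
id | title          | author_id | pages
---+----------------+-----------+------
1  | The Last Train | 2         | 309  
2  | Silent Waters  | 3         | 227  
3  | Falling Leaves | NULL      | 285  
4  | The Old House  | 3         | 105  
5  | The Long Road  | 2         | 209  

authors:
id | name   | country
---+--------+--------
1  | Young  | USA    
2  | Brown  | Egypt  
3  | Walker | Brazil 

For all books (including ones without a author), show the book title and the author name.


LEFT JOIN keeps every row from books (the left table); where author_id has no match in authors, the author columns become NULL. Walk through each book:
  - book 1 (The Last Train): author_id=2 -> matches Brown
  - book 2 (Silent Waters): author_id=3 -> matches Walker
  - book 3 (Falling Leaves): author_id=NULL, no match -> kept with NULL
  - book 4 (The Old House): author_id=3 -> matches Walker
  - book 5 (The Long Road): author_id=2 -> matches Brown
All 5 rows appear; 1 has NULL author.

SQL:
SELECT a.title, b.name AS author
FROM books a
LEFT JOIN authors b ON a.author_id = b.id

Result:
title          | author
---------------+-------
The Last Train | Brown 
Silent Waters  | Walker
Falling Leaves | NULL  
The Old House  | Walker
The Long Road  | Brown 


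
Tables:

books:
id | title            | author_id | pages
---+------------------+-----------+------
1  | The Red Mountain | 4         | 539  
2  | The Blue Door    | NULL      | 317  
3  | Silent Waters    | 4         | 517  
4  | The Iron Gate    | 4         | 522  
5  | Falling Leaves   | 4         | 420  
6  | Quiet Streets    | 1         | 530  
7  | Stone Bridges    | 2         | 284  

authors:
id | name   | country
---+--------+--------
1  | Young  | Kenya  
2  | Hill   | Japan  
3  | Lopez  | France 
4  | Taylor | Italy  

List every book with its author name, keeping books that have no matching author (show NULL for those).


LEFT JOIN keeps every row from books (the left table); where author_id has no match in authors, the author columns become NULL. Walk through each book:
  - book 1 (The Red Mountain): author_id=4 -> matches Taylor
  - book 2 (The Blue Door): author_id=NULL, no match -> kept with NULL
  - book 3 (Silent Waters): author_id=4 -> matches Taylor
  - book 4 (The Iron Gate): author_id=4 -> matches Taylor
  - book 5 (Falling Leaves): author_id=4 -> matches Taylor
  - book 6 (Quiet Streets): author_id=1 -> matches Young
  - book 7 (Stone Bridges): author_id=2 -> matches Hill
All 7 rows appear; 1 has NULL author.

SQL:
SELECT a.title, b.name AS author
FROM books a
LEFT JOIN authors b ON a.author_id = b.id

Result:
title            | author
-----------------+-------
The Red Mountain | Taylor
The Blue Door    | NULL  
Silent Waters    | Taylor
The Iron Gate    | Taylor
Falling Leaves   | Taylor
Quiet Streets    | Young 
Stone Bridges    | Hill  


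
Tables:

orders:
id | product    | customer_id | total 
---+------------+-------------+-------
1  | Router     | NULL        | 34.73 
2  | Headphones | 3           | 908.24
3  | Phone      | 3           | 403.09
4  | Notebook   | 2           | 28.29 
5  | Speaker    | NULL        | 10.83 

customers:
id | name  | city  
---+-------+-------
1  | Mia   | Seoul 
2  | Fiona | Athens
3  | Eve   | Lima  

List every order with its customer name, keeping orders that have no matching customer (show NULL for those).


LEFT JOIN keeps every row from orders (the left table); where customer_id has no match in customers, the customer columns become NULL. Walk through each order:
  - order 1 (Router): customer_id=NULL, no match -> kept with NULL
  - order 2 (Headphones): customer_id=3 -> matches Eve
  - order 3 (Phone): customer_id=3 -> matches Eve
  - order 4 (Notebook): customer_id=2 -> matches Fiona
  - order 5 (Speaker): customer_id=NULL, no match -> kept with NULL
All 5 rows appear; 2 have NULL customer.

SQL:
SELECT a.product, b.name AS customer
FROM orders a
LEFT JOIN customers b ON a.customer_id = b.id

Result:
product    | customer
-----------+---------
Router     | NULL    
Headphones | Eve     
Phone      | Eve     
Notebook   | Fiona   
Speaker    | NULL    


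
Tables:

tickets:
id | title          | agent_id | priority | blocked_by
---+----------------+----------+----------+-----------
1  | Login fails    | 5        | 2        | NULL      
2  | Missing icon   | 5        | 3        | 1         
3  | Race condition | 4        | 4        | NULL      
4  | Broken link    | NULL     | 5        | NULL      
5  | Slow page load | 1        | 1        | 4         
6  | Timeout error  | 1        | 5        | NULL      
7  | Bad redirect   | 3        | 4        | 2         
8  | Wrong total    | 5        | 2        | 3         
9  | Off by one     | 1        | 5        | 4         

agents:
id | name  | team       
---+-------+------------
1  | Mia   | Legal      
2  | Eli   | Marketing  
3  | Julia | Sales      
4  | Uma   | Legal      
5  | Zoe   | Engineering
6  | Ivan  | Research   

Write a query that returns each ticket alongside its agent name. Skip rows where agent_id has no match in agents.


INNER JOIN keeps only tickets rows whose agent_id matches an id in agents. Walk through each ticket:
  - ticket 1 (Login fails): agent_id=5 -> matches Zoe
  - ticket 2 (Missing icon): agent_id=5 -> matches Zoe
  - ticket 3 (Race condition): agent_id=4 -> matches Uma
  - ticket 4 (Broken link): agent_id=NULL, no match -> dropped
  - ticket 5 (Slow page load): agent_id=1 -> matches Mia
  - ticket 6 (Timeout error): agent_id=1 -> matches Mia
  - ticket 7 (Bad redirect): agent_id=3 -> matches Julia
  - ticket 8 (Wrong total): agent_id=5 -> matches Zoe
  - ticket 9 (Off by one): agent_id=1 -> matches Mia
So 1 of 9 rows is dropped.

SQL:
SELECT a.title, b.name AS agent
FROM tickets a
INNER JOIN agents b ON a.agent_id = b.id

Result:
title          | agent
---------------+------
Login fails    | Zoe  
Missing icon   | Zoe  
Race condition | Uma  
Slow page load | Mia  
Timeout error  | Mia  
Bad redirect   | Julia
Wrong total    | Zoe  
Off by one     | Mia  


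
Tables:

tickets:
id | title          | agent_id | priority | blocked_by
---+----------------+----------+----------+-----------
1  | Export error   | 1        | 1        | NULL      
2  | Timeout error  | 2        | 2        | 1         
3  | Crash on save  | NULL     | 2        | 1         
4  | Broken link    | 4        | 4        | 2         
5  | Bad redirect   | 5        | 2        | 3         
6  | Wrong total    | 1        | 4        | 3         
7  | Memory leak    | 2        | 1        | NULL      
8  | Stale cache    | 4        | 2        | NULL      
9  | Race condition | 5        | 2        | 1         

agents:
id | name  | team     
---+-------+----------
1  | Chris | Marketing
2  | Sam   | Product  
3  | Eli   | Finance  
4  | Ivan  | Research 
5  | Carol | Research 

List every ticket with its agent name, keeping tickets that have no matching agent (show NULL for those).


LEFT JOIN keeps every row from tickets (the left table); where agent_id has no match in agents, the agent columns become NULL. Walk through each ticket:
  - ticket 1 (Export error): agent_id=1 -> matches Chris
  - ticket 2 (Timeout error): agent_id=2 -> matches Sam
  - ticket 3 (Crash on save): agent_id=NULL, no match -> kept with NULL
  - ticket 4 (Broken link): agent_id=4 -> matches Ivan
  - ticket 5 (Bad redirect): agent_id=5 -> matches Carol
  - ticket 6 (Wrong total): agent_id=1 -> matches Chris
  - ticket 7 (Memory leak): agent_id=2 -> matches Sam
  - ticket 8 (Stale cache): agent_id=4 -> matches Ivan
  - ticket 9 (Race condition): agent_id=5 -> matches Carol
All 9 rows appear; 1 has NULL agent.

SQL:
SELECT a.title, b.name AS agent
FROM tickets a
LEFT JOIN agents b ON a.agent_id = b.id

Result:
title          | agent
---------------+------
Export error   | Chris
Timeout error  | Sam  
Crash on save  | NULL 
Broken link    | Ivan 
Bad redirect   | Carol
Wrong total    | Chris
Memory leak    | Sam  
Stale cache    | Ivan 
Race condition | Carol


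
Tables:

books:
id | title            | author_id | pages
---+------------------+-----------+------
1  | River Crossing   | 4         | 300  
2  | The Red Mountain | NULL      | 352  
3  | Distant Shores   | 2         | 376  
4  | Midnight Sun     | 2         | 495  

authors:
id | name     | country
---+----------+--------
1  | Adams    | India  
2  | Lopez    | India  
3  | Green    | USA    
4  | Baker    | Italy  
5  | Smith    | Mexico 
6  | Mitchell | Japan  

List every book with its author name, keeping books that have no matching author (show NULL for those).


LEFT JOIN keeps every row from books (the left table); where author_id has no match in authors, the author columns become NULL. Walk through each book:
  - book 1 (River Crossing): author_id=4 -> matches Baker
  - book 2 (The Red Mountain): author_id=NULL, no match -> kept with NULL
  - book 3 (Distant Shores): author_id=2 -> matches Lopez
  - book 4 (Midnight Sun): author_id=2 -> matches Lopez
All 4 rows appear; 1 has NULL author.

SQL:
SELECT a.title, b.name AS author
FROM books a
LEFT JOIN authors b ON a.author_id = b.id

Result:
title            | author
-----------------+-------
River Crossing   | Baker 
The Red Mountain | NULL  
Distant Shores   | Lopez 
Midnight Sun     | Lopez 


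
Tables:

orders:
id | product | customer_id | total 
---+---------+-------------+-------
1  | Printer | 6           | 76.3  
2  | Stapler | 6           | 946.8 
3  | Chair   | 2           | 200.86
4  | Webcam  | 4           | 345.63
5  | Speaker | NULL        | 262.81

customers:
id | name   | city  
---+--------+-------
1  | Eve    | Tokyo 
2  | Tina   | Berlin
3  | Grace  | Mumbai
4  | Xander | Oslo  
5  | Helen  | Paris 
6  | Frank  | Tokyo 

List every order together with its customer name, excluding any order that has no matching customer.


INNER JOIN keeps only orders rows whose customer_id matches an id in customers. Walk through each order:
  - order 1 (Printer): customer_id=6 -> matches Frank
  - order 2 (Stapler): customer_id=6 -> matches Frank
  - order 3 (Chair): customer_id=2 -> matches Tina
  - order 4 (Webcam): customer_id=4 -> matches Xander
  - order 5 (Speaker): customer_id=NULL, no match -> dropped
So 1 of 5 rows is dropped.

SQL:
SELECT a.product, b.name AS customer
FROM orders a
INNER JOIN customers b ON a.customer_id = b.id

Result:
product | customer
--------+---------
Printer | Frank   
Stapler | Frank   
Chair   | Tina    
Webcam  | Xander  


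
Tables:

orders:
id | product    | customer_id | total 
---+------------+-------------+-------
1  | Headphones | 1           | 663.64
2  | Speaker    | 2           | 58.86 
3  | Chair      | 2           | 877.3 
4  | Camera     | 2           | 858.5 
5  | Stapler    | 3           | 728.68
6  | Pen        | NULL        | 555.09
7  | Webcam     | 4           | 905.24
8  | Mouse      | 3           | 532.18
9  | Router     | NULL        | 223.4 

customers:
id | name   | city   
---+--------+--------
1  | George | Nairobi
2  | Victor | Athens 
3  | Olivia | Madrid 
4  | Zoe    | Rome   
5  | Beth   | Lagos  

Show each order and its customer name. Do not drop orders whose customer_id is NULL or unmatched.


LEFT JOIN keeps every row from orders (the left table); where customer_id has no match in customers, the customer columns become NULL. Walk through each order:
  - order 1 (Headphones): customer_id=1 -> matches George
  - order 2 (Speaker): customer_id=2 -> matches Victor
  - order 3 (Chair): customer_id=2 -> matches Victor
  - order 4 (Camera): customer_id=2 -> matches Victor
  - order 5 (Stapler): customer_id=3 -> matches Olivia
  - order 6 (Pen): customer_id=NULL, no match -> kept with NULL
  - order 7 (Webcam): customer_id=4 -> matches Zoe
  - order 8 (Mouse): customer_id=3 -> matches Olivia
  - order 9 (Router): customer_id=NULL, no match -> kept with NULL
All 9 rows appear; 2 have NULL customer.

SQL:
SELECT a.product, b.name AS customer
FROM orders a
LEFT JOIN customers b ON a.customer_id = b.id

Result:
product    | customer
-----------+---------
Headphones | George  
Speaker    | Victor  
Chair      | Victor  
Camera     | Victor  
Stapler    | Olivia  
Pen        | NULL    
Webcam     | Zoe     
Mouse      | Olivia  
Router     | NULL    
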